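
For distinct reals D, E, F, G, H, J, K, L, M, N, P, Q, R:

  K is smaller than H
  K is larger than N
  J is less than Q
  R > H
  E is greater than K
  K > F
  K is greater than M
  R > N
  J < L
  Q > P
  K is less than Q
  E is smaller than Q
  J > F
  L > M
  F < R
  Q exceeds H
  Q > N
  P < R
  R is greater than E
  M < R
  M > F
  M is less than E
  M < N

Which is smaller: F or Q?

F

Chaining the given relations: F < M < N < K < H < Q.
So F < Q; F is the smaller of the two.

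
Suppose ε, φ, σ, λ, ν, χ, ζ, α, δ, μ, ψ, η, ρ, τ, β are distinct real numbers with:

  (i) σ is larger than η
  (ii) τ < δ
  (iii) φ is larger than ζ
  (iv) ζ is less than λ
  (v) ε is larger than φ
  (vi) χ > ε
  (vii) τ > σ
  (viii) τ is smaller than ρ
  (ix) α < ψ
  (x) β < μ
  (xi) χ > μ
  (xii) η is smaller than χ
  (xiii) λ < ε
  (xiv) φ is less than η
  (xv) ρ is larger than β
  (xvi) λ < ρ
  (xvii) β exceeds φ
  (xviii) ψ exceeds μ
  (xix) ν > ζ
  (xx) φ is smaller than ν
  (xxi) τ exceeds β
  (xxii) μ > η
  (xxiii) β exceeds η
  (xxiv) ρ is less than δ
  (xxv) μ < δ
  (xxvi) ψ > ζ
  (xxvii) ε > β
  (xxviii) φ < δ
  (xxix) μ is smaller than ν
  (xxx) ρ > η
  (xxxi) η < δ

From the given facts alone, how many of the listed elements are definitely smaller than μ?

From μ the given relations immediately reach η, β.
From those, φ — 3 in total.
From those, ζ — 4 in total.
No other element is forced below μ by the given relations, so the count is 4.

4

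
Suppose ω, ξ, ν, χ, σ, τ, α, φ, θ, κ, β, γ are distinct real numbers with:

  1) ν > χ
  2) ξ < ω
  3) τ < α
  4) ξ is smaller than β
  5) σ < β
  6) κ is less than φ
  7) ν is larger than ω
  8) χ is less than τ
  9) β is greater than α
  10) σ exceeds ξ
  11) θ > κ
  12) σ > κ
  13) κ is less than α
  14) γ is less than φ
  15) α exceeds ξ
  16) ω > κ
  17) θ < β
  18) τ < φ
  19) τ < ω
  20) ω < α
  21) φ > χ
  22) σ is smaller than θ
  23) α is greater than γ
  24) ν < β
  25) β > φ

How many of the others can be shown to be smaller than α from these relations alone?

6

The elements the relations force below α are ξ, κ, χ, τ, γ, ω — no chain reaches any other.
That is 6.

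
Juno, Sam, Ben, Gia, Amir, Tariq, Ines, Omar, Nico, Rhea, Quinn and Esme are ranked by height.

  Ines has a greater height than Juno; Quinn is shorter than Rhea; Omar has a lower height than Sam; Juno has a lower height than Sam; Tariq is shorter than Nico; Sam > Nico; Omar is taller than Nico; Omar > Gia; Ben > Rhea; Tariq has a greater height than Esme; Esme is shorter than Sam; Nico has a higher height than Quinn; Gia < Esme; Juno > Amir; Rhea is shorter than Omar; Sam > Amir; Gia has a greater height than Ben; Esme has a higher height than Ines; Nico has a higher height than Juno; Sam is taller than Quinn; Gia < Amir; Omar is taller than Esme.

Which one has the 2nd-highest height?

Omar

The consecutive relations fix a unique order: Quinn < Rhea < Ben < Gia < Amir < Juno < Ines < Esme < Tariq < Nico < Omar < Sam.
Counting 2 from the largest end gives Omar.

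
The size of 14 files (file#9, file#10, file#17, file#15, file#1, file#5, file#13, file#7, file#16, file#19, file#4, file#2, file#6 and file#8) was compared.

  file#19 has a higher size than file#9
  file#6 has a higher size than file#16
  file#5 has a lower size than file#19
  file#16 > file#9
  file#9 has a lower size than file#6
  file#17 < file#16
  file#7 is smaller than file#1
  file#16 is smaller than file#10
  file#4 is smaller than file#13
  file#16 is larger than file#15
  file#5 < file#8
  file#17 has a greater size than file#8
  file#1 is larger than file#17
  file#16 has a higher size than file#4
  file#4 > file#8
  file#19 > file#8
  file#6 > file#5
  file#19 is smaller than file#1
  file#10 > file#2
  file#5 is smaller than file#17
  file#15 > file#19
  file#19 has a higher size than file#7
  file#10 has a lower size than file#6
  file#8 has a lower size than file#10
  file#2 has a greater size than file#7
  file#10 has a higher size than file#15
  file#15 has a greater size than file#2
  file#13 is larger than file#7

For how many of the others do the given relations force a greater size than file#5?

Directly above file#5: file#8, file#17, file#19, file#6.
One step further: file#4, file#15, file#16, file#1, file#10 (9 so far).
One step further: file#13 (10 so far).
No other element is forced above file#5 by the given relations, so the count is 10.

10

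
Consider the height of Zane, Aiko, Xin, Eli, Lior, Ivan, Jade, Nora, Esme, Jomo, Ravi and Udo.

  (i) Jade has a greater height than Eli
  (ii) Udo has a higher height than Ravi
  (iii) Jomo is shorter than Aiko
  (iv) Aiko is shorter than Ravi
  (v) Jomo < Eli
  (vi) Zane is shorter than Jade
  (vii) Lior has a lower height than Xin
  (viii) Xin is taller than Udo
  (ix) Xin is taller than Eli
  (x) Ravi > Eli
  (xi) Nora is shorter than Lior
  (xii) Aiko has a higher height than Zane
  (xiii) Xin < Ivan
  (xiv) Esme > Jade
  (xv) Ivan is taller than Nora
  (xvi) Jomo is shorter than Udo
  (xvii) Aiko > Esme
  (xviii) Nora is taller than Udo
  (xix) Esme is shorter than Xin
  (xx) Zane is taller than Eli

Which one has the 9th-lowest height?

Piecing the relations together gives one ordering: Jomo < Eli < Zane < Jade < Esme < Aiko < Ravi < Udo < Nora < Lior < Xin < Ivan.
The 9th smallest is Nora.

Nora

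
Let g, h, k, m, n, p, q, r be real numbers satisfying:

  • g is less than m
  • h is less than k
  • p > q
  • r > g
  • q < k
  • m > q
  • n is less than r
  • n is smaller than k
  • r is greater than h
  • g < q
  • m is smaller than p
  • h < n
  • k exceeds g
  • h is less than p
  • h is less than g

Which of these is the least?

g is not least since h < g; q is not least since g < q; m is not least since q < m; p is not least since q < p; n is not least since h < n; k is not least since h < k; r is not least since h < r.
Only h has nothing below it, so h is the least.

h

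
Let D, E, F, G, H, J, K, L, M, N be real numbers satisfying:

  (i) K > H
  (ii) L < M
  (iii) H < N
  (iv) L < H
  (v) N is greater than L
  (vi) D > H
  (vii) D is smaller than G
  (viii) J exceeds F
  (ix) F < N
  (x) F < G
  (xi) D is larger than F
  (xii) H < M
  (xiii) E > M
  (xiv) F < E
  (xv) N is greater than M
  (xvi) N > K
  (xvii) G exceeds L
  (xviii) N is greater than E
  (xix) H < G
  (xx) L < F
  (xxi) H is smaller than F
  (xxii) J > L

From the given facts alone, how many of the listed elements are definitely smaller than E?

4

From E the given relations immediately reach M, F.
From those, L, H — 4 in total.
No other element is forced below E by the given relations, so the count is 4.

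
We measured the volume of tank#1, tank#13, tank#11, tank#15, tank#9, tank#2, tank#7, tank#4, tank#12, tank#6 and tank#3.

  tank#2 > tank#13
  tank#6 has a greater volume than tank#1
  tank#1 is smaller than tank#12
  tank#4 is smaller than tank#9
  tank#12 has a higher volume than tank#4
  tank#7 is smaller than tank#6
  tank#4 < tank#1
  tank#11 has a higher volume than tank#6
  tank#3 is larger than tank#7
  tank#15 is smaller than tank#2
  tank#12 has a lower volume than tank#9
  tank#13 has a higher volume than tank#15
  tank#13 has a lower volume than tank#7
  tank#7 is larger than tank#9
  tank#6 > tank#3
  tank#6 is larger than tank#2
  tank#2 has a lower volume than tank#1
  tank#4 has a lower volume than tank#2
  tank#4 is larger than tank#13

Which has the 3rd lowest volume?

tank#4

The consecutive relations fix a unique order: tank#15 < tank#13 < tank#4 < tank#2 < tank#1 < tank#12 < tank#9 < tank#7 < tank#3 < tank#6 < tank#11.
Counting 3 from the smallest end gives tank#4.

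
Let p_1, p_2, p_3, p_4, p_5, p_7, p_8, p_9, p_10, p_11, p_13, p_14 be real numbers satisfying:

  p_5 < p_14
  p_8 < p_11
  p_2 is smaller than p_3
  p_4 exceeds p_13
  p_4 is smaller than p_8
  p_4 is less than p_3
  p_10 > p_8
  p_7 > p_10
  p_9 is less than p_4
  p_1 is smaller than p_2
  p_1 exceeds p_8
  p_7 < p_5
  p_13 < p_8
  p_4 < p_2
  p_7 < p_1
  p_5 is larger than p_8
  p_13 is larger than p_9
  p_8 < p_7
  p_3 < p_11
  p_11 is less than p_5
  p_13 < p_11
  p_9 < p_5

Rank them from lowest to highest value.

p_9 < p_13 < p_4 < p_8 < p_10 < p_7 < p_1 < p_2 < p_3 < p_11 < p_5 < p_14

The consecutive links are each given: p_9 < p_13; p_13 < p_4; p_4 < p_8; p_8 < p_10; p_10 < p_7; p_7 < p_1; p_1 < p_2; p_2 < p_3; p_3 < p_11; p_11 < p_5; p_5 < p_14.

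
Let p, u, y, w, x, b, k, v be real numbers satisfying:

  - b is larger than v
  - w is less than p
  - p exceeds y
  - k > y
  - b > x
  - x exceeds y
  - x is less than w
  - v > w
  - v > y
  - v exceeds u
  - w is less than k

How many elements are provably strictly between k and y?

The relations place y below k. An element lies strictly between them when it is forced above y and also forced below k.
Above y: {x, w, v, p, b}. Below k: {x, w}.
Intersection: {x, w} — 2.

2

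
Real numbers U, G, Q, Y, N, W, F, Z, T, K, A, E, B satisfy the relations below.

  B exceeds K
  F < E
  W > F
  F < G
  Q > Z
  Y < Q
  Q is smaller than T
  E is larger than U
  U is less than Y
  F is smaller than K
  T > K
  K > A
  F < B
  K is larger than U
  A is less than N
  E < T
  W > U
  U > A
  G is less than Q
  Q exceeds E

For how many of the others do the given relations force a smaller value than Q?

The elements the relations force below Q are A, U, F, Z, G, Y, E — no chain reaches any other.
That is 7.

7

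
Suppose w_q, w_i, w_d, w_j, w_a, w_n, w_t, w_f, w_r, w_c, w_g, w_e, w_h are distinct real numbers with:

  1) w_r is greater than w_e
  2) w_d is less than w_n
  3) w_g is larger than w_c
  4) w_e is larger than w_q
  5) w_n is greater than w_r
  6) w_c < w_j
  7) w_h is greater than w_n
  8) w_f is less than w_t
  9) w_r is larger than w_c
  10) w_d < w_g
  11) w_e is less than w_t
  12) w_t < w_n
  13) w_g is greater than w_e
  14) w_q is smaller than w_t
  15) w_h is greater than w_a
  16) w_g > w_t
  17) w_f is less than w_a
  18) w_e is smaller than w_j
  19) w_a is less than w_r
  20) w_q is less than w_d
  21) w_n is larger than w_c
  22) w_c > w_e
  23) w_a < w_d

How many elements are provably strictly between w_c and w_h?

2

Chaining upward from w_c reaches: w_j, w_r, w_g, w_n.
Chaining downward from w_h reaches: w_q, w_f, w_e, w_a, w_d, w_t, w_r, w_n.
Strictly between w_c and w_h are those in both lists: w_r, w_n — 2 elements.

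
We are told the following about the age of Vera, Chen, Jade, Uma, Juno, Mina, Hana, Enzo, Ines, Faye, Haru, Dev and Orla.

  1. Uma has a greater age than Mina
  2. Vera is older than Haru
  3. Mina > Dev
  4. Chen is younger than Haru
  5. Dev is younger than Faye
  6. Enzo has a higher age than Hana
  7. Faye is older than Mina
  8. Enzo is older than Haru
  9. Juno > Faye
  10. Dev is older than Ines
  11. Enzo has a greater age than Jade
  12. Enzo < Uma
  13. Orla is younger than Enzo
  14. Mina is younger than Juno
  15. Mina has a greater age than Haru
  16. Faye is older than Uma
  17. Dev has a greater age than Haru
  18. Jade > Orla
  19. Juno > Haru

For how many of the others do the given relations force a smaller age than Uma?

From Uma the given relations immediately reach Enzo, Mina.
From those, Orla, Hana, Jade, Haru, Dev — 7 in total.
From those, Ines, Chen — 9 in total.
Nothing else is reachable below Uma; 9 in all.

9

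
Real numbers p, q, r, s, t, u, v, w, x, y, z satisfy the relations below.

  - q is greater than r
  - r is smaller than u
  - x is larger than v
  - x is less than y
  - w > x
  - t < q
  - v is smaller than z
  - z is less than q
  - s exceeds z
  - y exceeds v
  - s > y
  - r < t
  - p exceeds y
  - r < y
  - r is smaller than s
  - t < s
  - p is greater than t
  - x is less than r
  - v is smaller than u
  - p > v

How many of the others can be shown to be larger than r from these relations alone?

From r the given relations immediately reach y, t, u, s, q.
From those, p — 6 in total.
Nothing else is reachable above r; 6 in all.

6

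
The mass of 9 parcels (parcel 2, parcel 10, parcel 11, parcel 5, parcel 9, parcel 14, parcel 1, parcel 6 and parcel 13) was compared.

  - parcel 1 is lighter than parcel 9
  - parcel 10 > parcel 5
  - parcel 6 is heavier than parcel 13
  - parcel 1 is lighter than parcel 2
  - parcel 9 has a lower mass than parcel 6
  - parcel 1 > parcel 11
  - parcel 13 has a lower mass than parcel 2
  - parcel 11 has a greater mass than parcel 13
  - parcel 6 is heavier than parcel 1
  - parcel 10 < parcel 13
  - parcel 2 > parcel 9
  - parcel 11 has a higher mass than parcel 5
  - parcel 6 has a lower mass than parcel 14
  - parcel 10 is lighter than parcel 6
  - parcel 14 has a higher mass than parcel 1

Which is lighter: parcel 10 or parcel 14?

parcel 10 < parcel 13 and parcel 13 < parcel 11 give parcel 10 < parcel 11.
With parcel 11 < parcel 1: parcel 10 < parcel 13 < parcel 11 < parcel 1.
Then parcel 1 < parcel 9 extends the chain to parcel 9.
Then parcel 9 < parcel 6 extends the chain to parcel 6.
With parcel 6 < parcel 14: parcel 10 < parcel 13 < parcel 11 < parcel 1 < parcel 9 < parcel 6 < parcel 14.
So parcel 10 < parcel 14; parcel 10 is the lighter of the two.

parcel 10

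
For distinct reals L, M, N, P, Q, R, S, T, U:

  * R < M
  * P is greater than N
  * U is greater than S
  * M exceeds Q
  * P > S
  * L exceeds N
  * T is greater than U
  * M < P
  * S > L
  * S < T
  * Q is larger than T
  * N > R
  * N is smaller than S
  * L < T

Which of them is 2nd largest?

The consecutive relations fix a unique order: R < N < L < S < U < T < Q < M < P.
Counting 2 from the largest end gives M.

M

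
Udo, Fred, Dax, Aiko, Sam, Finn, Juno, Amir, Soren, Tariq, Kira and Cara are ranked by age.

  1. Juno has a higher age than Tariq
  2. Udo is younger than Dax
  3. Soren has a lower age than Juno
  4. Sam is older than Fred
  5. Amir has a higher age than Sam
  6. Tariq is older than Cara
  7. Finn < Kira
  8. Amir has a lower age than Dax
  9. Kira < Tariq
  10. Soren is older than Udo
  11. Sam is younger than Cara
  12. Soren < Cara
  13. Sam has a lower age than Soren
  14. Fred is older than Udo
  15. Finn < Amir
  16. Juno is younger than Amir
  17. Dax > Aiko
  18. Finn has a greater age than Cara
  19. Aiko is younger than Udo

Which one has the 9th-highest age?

Sam

Piecing the relations together gives one ordering: Aiko < Udo < Fred < Sam < Soren < Cara < Finn < Kira < Tariq < Juno < Amir < Dax.
The 9th largest is Sam.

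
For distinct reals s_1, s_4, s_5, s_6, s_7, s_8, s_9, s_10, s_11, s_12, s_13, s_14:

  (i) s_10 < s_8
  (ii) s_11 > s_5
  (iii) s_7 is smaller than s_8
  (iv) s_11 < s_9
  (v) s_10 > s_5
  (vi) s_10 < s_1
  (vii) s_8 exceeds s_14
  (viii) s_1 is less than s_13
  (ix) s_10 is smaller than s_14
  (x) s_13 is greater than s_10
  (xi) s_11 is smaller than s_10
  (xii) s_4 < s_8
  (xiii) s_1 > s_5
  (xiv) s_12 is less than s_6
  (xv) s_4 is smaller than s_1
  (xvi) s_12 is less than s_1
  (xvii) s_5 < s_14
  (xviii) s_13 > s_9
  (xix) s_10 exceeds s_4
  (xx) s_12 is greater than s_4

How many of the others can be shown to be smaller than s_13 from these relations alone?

7

From s_13 the given relations immediately reach s_10, s_1, s_9.
From those, s_4, s_5, s_11, s_12 — 7 in total.
Nothing else is reachable below s_13; 7 in all.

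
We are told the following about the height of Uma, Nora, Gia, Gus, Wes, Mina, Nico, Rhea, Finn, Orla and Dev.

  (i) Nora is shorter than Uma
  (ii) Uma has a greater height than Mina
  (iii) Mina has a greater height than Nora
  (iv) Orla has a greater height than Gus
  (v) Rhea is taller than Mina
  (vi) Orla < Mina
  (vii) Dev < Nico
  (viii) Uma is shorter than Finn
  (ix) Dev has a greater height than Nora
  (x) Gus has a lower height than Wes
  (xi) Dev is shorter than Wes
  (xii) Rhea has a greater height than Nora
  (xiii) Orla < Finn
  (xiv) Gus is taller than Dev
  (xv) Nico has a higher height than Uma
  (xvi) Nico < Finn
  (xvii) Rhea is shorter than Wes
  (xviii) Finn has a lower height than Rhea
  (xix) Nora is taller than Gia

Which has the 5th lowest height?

Orla

The consecutive relations fix a unique order: Gia < Nora < Dev < Gus < Orla < Mina < Uma < Nico < Finn < Rhea < Wes.
Counting 5 from the smallest end gives Orla.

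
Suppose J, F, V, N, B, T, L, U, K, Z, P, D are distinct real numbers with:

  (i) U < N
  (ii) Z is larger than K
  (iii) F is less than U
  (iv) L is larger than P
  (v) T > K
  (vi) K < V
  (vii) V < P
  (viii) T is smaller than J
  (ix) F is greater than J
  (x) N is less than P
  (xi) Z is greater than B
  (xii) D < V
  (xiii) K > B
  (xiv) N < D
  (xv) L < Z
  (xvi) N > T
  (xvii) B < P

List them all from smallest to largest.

Each adjacent pair is fixed by a given relation: B < K; K < T; T < J; J < F; F < U; U < N; N < D; D < V; V < P; P < L; L < Z. Chaining them end to end gives the full order.

B < K < T < J < F < U < N < D < V < P < L < Z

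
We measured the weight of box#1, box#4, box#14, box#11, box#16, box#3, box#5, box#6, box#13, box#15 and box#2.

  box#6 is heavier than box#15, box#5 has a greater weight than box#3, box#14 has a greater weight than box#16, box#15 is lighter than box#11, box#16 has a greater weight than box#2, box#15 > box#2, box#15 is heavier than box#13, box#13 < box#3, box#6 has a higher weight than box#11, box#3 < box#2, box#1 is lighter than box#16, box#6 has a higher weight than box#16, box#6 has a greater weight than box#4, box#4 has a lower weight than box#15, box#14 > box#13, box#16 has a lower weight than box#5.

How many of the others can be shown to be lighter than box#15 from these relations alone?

4

The elements the relations force below box#15 are box#13, box#4, box#3, box#2 — no chain reaches any other.
That is 4.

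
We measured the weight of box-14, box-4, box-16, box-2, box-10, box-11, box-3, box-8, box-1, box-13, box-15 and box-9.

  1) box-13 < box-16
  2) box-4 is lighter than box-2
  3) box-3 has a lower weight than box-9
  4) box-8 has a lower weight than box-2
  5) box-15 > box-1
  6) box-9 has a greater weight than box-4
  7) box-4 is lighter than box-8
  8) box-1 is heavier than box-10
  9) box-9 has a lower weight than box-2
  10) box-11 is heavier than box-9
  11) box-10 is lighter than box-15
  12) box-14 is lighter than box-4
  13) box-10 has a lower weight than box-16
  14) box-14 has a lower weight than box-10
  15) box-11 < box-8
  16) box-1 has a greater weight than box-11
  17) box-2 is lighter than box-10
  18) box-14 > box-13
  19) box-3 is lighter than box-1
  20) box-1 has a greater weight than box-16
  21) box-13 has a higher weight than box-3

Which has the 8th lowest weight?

box-2

Chaining the given pairs: box-3 < box-13 < box-14 < box-4 < box-9 < box-11 < box-8 < box-2 < box-10 < box-16 < box-1 < box-15.
The 8th smallest is box-2.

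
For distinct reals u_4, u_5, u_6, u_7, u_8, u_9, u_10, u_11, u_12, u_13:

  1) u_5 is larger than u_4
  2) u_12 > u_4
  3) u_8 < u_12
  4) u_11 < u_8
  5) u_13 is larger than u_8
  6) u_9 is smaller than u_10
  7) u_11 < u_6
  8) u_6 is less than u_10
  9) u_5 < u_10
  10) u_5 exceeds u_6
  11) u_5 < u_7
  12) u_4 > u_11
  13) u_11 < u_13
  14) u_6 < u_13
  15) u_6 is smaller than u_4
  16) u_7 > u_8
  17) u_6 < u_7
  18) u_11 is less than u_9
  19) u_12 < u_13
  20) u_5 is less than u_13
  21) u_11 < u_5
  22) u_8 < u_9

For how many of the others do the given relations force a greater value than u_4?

The elements the relations force above u_4 are u_5, u_12, u_10, u_7, u_13 — no chain reaches any other.
That is 5.

5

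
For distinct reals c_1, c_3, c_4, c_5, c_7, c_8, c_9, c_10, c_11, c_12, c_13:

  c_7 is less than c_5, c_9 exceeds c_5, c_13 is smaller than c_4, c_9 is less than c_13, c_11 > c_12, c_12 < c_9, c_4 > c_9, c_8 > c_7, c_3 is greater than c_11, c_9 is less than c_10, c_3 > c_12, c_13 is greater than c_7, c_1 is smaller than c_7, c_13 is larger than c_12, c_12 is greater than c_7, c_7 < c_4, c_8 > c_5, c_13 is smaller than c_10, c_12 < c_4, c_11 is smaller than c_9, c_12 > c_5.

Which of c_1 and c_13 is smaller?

c_1 < c_7 < c_5 < c_12 < c_11 < c_9 < c_13, by transitivity through c_7, c_5, c_12, c_11, c_9.
So c_1 < c_13; c_1 is the smaller of the two.

c_1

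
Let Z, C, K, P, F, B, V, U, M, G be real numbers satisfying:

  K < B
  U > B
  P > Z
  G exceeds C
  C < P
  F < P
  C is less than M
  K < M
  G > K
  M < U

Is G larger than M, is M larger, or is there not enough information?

Following every chain through M: above M we get U; below M we get C, K.
G is not reached, and no chain runs the other way from G to M.
So the given relations leave the order of M and G undetermined.

undetermined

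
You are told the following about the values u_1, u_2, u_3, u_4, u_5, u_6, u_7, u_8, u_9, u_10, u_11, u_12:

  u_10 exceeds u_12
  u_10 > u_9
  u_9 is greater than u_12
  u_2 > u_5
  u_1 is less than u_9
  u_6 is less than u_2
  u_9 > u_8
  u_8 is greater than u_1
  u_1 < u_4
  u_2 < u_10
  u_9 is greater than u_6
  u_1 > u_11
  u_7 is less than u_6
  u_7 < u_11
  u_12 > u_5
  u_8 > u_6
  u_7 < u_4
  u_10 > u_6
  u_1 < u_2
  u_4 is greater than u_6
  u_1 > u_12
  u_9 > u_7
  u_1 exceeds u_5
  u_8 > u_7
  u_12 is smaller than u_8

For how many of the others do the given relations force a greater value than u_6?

5

Directly above u_6: u_4, u_8, u_9, u_2, u_10.
Nothing else is reachable above u_6; 5 in all.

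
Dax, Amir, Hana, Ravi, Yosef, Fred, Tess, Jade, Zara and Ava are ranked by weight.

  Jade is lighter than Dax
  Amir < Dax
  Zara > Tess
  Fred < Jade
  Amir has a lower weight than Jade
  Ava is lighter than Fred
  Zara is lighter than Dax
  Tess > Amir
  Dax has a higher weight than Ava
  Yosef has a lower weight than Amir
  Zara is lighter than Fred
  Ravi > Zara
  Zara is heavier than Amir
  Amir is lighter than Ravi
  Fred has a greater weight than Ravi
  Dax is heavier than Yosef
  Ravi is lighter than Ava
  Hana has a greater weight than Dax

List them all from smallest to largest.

Yosef < Amir < Tess < Zara < Ravi < Ava < Fred < Jade < Dax < Hana

The consecutive links are each given: Yosef < Amir; Amir < Tess; Tess < Zara; Zara < Ravi; Ravi < Ava; Ava < Fred; Fred < Jade; Jade < Dax; Dax < Hana.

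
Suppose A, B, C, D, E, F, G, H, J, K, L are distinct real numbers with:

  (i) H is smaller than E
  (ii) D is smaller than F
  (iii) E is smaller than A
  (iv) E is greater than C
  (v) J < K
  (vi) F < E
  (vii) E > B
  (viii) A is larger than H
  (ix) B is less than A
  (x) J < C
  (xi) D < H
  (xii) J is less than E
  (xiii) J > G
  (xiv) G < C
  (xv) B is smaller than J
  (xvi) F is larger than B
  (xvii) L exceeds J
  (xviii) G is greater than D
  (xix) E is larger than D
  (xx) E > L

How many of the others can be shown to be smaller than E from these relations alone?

From E the given relations immediately reach D, H, B, J, C, L, F.
From those, G — 8 in total.
Nothing else is reachable below E; 8 in all.

8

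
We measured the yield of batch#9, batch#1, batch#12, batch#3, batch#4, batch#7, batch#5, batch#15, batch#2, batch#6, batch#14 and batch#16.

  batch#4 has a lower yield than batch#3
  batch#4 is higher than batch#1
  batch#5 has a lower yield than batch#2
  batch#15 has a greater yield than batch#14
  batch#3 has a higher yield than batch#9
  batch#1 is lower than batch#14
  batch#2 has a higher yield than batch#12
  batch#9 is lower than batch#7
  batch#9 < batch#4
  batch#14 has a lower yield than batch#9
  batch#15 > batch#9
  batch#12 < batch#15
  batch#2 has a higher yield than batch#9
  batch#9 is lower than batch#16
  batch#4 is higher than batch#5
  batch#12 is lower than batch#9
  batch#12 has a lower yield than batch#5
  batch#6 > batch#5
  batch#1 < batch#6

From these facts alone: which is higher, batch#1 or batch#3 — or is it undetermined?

Following the relations from batch#1: batch#1 < batch#14 < batch#9 < batch#4 < batch#3.
So batch#3 is higher.

batch#3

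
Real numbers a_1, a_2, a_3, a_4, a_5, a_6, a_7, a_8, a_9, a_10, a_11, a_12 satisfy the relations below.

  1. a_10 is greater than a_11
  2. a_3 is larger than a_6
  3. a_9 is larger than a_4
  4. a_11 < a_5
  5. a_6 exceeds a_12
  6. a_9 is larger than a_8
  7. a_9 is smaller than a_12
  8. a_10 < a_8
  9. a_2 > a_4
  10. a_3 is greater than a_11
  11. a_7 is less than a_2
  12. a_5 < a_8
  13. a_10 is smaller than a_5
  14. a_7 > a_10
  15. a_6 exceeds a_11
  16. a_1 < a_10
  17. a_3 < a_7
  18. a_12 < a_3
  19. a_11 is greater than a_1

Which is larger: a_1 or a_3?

a_3

Chaining the given relations: a_1 < a_11 < a_10 < a_5 < a_8 < a_9 < a_12 < a_6 < a_3.
So a_1 < a_3; a_3 is the larger of the two.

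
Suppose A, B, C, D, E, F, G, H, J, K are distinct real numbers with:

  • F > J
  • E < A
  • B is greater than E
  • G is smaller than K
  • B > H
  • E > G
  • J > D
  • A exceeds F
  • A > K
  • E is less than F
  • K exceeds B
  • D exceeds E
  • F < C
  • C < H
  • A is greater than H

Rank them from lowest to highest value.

G < E < D < J < F < C < H < B < K < A

Nothing is placed below G, so it is least; from there G < E; E < D; D < J; J < F; F < C; C < H; H < B; B < K; K < A, each given directly.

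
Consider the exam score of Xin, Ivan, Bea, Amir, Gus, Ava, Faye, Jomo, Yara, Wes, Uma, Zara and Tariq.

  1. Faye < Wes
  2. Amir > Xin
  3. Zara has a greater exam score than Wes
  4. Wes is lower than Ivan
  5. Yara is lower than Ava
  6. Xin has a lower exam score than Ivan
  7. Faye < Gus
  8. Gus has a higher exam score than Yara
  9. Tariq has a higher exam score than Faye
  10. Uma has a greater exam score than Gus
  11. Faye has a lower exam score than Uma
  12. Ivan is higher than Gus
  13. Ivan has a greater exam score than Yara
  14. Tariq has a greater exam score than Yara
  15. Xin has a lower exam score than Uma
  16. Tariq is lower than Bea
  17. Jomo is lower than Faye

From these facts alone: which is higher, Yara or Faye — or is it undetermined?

undetermined

Following every chain through Faye: above Faye we get Tariq, Gus, Uma, Wes, Bea, Ivan, Zara; below Faye we get Jomo.
Yara is not reached, and no chain runs the other way from Yara to Faye.
So the given relations leave the order of Faye and Yara undetermined.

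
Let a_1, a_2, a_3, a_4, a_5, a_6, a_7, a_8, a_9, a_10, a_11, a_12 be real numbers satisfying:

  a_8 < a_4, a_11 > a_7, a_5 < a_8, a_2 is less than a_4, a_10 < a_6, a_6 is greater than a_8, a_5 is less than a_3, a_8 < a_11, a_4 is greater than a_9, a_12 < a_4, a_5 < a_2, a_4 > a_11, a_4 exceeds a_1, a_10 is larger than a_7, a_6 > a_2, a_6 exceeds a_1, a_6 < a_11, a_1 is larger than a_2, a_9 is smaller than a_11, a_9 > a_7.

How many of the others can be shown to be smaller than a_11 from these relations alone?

8

Directly below a_11: a_8, a_7, a_9, a_6.
One step further: a_5, a_2, a_10, a_1 (8 so far).
No other element is forced below a_11 by the given relations, so the count is 8.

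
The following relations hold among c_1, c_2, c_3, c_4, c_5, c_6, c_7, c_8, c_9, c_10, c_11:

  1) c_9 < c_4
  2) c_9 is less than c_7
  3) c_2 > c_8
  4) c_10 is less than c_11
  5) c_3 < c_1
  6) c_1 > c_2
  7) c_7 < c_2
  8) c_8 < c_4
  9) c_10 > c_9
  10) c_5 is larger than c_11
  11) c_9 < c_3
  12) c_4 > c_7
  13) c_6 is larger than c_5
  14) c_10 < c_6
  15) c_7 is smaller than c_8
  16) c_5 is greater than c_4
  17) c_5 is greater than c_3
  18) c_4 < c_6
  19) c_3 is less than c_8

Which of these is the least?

c_9

Chaining upward from c_9: directly above it, c_10, c_7, c_3, c_4; then c_8, c_2, c_11, c_5, c_1, c_6.
That covers every other element, and nothing is given below c_9, so c_9 is the least.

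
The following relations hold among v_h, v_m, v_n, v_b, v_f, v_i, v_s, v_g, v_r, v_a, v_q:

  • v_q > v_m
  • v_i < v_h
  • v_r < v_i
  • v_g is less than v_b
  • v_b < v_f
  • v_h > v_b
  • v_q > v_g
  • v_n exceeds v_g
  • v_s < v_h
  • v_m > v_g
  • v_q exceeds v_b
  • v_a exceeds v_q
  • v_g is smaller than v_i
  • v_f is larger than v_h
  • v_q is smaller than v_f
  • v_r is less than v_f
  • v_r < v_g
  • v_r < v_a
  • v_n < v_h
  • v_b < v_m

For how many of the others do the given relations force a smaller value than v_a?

Directly below v_a: v_r, v_q.
One step further: v_g, v_b, v_m (5 so far).
No other element is forced below v_a by the given relations, so the count is 5.

5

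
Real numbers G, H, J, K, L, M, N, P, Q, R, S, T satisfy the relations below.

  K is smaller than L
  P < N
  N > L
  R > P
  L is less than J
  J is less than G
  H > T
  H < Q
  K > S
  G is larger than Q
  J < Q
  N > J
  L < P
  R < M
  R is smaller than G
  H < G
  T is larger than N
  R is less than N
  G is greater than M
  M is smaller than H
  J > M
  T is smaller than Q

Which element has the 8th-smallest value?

N

The consecutive relations fix a unique order: S < K < L < P < R < M < J < N < T < H < Q < G.
Counting 8 from the smallest end gives N.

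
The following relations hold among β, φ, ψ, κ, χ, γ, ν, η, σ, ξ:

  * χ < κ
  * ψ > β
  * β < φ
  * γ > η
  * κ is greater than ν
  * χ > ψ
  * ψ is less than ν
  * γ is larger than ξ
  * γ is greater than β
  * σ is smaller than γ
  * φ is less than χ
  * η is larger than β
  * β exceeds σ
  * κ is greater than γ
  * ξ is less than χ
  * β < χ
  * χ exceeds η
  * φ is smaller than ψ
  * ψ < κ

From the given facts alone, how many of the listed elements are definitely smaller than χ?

6

Directly below χ: β, φ, ψ, η, ξ.
One step further: σ (6 so far).
Nothing else is reachable below χ; 6 in all.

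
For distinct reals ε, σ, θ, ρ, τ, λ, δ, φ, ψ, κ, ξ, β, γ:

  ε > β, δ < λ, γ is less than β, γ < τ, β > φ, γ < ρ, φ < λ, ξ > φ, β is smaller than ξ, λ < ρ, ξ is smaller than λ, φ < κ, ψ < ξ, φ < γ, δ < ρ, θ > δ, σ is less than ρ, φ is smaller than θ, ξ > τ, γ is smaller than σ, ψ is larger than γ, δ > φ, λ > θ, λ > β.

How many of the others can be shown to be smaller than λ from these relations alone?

8

From λ the given relations immediately reach φ, δ, β, ξ, θ.
From those, γ, ψ, τ — 8 in total.
Nothing else is reachable below λ; 8 in all.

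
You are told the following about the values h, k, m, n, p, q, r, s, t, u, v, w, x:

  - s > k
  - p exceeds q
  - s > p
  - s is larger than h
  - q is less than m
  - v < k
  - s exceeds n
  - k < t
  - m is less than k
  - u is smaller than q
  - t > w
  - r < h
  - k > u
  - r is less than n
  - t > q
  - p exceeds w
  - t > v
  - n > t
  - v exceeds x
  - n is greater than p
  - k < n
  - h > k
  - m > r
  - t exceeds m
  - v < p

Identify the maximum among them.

w is not greatest since w < p; x is not greatest since x < v; v is not greatest since v < k; r is not greatest since r < n; u is not greatest since u < q; q is not greatest since q < p; m is not greatest since m < k; p is not greatest since p < n; k is not greatest since k < t; t is not greatest since t < n; n is not greatest since n < s; h is not greatest since h < s.
Only s has nothing above it, so s is the maximum.

s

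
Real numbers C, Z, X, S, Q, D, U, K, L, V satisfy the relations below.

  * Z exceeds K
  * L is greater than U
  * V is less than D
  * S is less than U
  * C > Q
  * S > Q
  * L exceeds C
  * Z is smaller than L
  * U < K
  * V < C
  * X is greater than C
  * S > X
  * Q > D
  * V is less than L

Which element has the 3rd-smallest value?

The consecutive relations fix a unique order: V < D < Q < C < X < S < U < K < Z < L.
The 3rd smallest is Q.

Q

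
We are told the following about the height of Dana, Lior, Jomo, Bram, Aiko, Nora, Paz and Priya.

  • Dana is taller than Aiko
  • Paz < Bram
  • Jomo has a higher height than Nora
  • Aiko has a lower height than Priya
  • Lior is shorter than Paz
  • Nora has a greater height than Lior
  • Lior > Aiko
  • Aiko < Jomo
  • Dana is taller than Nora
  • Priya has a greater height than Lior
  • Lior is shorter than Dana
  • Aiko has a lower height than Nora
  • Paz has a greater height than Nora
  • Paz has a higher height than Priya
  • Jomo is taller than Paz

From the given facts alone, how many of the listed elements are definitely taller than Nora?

4

Directly above Nora: Paz, Dana, Jomo.
One step further: Bram (4 so far).
Nothing else is reachable above Nora; 4 in all.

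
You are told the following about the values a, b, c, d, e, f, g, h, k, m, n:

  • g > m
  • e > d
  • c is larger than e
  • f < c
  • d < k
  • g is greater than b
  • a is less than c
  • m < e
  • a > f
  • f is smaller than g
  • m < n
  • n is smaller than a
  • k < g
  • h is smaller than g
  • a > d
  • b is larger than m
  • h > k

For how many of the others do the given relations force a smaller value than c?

From c the given relations immediately reach e, f, a.
From those, m, d, n — 6 in total.
No other element is forced below c by the given relations, so the count is 6.

6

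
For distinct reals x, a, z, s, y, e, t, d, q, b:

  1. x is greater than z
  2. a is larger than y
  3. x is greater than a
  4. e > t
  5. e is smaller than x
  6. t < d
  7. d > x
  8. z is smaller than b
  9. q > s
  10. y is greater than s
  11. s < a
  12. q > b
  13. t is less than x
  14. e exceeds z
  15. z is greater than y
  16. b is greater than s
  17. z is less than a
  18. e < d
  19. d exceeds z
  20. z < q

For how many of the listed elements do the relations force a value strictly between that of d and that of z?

The relations place z below d. An element lies strictly between them when it is forced above z and also forced below d.
Above z: {e, b, a, x, q}. Below d: {s, y, t, e, a, x}.
Intersection: {e, a, x} — 3.

3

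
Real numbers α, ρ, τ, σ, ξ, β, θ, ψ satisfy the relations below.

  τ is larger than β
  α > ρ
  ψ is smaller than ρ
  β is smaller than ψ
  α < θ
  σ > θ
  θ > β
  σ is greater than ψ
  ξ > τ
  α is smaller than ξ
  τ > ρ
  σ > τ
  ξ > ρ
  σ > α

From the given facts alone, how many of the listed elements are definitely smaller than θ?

4

Directly below θ: β, α.
One step further: ρ (3 so far).
One step further: ψ (4 so far).
No other element is forced below θ by the given relations, so the count is 4.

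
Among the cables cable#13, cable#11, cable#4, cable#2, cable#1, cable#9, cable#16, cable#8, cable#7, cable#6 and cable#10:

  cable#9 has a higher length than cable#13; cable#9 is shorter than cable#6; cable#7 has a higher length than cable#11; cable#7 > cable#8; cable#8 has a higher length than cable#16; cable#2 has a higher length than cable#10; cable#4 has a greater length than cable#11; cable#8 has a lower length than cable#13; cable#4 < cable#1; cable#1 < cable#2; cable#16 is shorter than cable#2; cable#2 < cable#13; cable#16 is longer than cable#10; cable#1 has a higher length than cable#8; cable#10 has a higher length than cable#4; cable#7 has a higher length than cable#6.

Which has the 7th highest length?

Chaining the given pairs: cable#11 < cable#4 < cable#10 < cable#16 < cable#8 < cable#1 < cable#2 < cable#13 < cable#9 < cable#6 < cable#7.
The 7th largest is cable#8.

cable#8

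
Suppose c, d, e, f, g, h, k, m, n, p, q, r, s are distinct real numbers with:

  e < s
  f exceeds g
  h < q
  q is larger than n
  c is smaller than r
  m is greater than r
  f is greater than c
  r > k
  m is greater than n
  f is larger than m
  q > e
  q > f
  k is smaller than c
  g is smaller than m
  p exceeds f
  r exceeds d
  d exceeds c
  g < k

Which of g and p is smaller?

g < k and k < c give g < c.
With c < d: g < k < c < d.
Then d < r extends the chain to r.
Then r < m extends the chain to m.
Then m < f extends the chain to f.
With f < p: g < k < c < d < r < m < f < p.
So g < p; g is the smaller of the two.

g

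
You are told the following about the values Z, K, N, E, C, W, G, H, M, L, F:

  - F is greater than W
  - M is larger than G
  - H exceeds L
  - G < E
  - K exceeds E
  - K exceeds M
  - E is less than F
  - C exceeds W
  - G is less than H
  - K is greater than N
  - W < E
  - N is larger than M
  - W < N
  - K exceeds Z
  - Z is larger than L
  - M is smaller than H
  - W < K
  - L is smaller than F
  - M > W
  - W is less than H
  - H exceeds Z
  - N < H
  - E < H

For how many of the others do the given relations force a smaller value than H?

The elements the relations force below H are G, W, L, M, E, N, Z — no chain reaches any other.
That is 7.

7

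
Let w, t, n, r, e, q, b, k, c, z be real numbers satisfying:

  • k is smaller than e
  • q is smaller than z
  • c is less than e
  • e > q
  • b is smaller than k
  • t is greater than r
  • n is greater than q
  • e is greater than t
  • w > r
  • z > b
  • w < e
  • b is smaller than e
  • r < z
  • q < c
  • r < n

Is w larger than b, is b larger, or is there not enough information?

undetermined

Following every chain through b: above b we get k, z, e.
w is not reached, and no chain runs the other way from w to b.
So the given relations leave the order of b and w undetermined.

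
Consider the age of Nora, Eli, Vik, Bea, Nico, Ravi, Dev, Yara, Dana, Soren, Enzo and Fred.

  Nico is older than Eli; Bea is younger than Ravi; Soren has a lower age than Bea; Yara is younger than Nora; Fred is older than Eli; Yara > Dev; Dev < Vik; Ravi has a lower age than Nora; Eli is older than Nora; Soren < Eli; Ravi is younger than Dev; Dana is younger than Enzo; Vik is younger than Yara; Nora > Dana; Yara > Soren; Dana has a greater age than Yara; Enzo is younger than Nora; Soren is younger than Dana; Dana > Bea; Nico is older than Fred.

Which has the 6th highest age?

Dana

Piecing the relations together gives one ordering: Soren < Bea < Ravi < Dev < Vik < Yara < Dana < Enzo < Nora < Eli < Fred < Nico.
Counting 6 from the largest end gives Dana.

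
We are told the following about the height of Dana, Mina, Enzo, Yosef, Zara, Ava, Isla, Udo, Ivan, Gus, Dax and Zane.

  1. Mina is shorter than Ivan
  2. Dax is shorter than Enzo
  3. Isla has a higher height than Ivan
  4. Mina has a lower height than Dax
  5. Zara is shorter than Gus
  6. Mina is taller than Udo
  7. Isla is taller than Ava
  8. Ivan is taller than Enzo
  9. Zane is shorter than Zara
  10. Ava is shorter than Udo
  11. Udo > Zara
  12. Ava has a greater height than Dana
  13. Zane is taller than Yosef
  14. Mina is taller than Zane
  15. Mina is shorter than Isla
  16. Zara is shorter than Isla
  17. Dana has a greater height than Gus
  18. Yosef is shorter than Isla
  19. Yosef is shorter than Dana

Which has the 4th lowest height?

Gus

Chaining the given pairs: Yosef < Zane < Zara < Gus < Dana < Ava < Udo < Mina < Dax < Enzo < Ivan < Isla.
The 4th smallest is Gus.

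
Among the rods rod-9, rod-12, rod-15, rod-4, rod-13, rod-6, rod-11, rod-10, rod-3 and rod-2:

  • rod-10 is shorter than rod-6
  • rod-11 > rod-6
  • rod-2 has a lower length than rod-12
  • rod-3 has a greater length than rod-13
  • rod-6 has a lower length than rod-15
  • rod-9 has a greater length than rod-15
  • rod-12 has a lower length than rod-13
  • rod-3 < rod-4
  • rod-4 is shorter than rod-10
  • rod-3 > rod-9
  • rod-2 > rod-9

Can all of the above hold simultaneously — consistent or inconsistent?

We have rod-6 < rod-15 stated directly, yet also rod-15 < rod-9 < rod-2 < rod-12 < rod-13 < rod-3 < rod-4 < rod-10 < rod-6 by chaining the others — so rod-15 < rod-6. Contradiction.

inconsistent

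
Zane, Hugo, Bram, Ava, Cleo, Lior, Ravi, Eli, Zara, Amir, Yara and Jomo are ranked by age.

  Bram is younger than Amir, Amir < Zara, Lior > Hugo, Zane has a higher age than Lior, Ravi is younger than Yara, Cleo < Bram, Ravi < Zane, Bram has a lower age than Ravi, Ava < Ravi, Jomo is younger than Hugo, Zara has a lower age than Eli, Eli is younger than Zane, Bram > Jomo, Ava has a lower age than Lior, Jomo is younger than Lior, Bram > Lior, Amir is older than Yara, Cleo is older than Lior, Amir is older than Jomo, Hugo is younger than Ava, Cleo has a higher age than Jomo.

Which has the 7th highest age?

Piecing the relations together gives one ordering: Jomo < Hugo < Ava < Lior < Cleo < Bram < Ravi < Yara < Amir < Zara < Eli < Zane.
Counting 7 from the largest end gives Bram.

Bram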